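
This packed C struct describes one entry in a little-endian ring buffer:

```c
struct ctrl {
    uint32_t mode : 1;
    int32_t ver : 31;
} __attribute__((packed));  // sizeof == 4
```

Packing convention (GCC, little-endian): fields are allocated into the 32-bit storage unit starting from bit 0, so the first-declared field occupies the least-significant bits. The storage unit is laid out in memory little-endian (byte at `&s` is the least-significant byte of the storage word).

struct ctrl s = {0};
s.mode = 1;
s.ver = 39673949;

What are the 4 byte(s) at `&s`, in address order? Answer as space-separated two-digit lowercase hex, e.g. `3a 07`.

[0+:1] mode=1 & 0x1 = 0x1; word=0x00000001
[1+:31] ver=39673949 & 0x7fffffff = 0x25d605d; word=0x04bac0bb
word = 0x04bac0bb → little-endian bytes:
  [0]=0xbb  [1]=0xc0  [2]=0xba  [3]=0x04

bb c0 ba 04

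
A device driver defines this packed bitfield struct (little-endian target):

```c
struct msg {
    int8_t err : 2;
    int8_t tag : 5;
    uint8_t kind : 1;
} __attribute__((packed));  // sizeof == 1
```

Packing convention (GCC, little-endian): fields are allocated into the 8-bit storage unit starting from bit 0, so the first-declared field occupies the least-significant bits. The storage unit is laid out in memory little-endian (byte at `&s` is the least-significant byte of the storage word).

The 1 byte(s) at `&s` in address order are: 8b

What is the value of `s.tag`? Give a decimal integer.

[0]=0x8b (little-endian) → word 0x8b
err:2 @ bit 0 → (0x8b>>0)&0x3 = 0x3
tag:5 @ bit 2 → (0x8b>>2)&0x1f = 0x2  ←
kind:1 @ bit 7 → (0x8b>>7)&0x1 = 0x1
tag signed 5b, MSB=0: value = 2

2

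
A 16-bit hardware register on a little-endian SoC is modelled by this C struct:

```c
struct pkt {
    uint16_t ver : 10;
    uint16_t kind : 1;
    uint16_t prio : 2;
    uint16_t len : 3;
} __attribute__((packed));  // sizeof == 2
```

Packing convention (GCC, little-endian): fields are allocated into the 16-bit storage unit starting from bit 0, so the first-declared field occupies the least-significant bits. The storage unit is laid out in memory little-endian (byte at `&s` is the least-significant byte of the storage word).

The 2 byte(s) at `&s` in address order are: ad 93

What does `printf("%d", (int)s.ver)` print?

[0]=0xad [1]=0x93 (little-endian) → word 0x93ad
ver:10 @ bit 0 → (0x93ad>>0)&0x3ff = 0x3ad  ←
kind:1 @ bit 10 → (0x93ad>>10)&0x1 = 0x0
prio:2 @ bit 11 → (0x93ad>>11)&0x3 = 0x2
len:3 @ bit 13 → (0x93ad>>13)&0x7 = 0x4

941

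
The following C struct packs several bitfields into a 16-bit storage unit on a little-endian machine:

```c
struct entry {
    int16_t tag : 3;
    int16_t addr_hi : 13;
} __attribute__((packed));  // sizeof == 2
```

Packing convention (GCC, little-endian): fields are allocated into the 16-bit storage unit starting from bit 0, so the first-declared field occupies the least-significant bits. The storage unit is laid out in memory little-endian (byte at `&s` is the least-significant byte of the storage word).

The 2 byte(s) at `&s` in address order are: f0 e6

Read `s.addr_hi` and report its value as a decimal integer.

-802

[0]=0xf0 [1]=0xe6 (little-endian) → word 0xe6f0
tag:3 @ bit 0 → (0xe6f0>>0)&0x7 = 0x0
addr_hi:13 @ bit 3 → (0xe6f0>>3)&0x1fff = 0x1cde  ←
addr_hi signed 13b, MSB=1: 7390 - 8192 = -802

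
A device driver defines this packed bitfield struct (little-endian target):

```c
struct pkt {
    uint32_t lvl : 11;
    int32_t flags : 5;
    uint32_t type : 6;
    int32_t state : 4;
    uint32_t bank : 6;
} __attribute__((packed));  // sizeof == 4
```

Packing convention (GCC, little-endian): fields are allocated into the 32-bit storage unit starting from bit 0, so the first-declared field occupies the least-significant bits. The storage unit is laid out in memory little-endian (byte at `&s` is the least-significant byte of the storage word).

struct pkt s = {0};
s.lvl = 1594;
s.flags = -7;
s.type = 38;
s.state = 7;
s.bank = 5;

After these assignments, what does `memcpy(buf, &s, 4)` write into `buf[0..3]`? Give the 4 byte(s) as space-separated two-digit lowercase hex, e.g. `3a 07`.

lvl:11 = 1594 → 0x63a << 0 → word 0x0000063a
flags:5 = -7 → 0x19 << 11 → word 0x0000ce3a
type:6 = 38 → 0x26 << 16 → word 0x0026ce3a
state:4 = 7 → 0x7 << 22 → word 0x01e6ce3a
bank:6 = 5 → 0x5 << 26 → word 0x15e6ce3a
word = 0x15e6ce3a → little-endian bytes:
  [0]=0x3a  [1]=0xce  [2]=0xe6  [3]=0x15

3a ce e6 15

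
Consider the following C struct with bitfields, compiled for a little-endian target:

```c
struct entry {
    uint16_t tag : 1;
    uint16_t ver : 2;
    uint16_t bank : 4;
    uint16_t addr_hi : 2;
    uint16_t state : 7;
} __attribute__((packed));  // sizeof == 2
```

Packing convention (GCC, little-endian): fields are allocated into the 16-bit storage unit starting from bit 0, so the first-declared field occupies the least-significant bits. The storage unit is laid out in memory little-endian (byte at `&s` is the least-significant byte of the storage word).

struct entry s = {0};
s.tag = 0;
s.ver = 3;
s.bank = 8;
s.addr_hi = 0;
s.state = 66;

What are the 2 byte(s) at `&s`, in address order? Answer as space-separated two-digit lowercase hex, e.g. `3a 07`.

tag (1b) val=0 bits=0x0 at bit 0: 0x0000
ver (2b) val=3 bits=0x3 at bit 1: 0x0006
bank (4b) val=8 bits=0x8 at bit 3: 0x0046
addr_hi (2b) val=0 bits=0x0 at bit 7: 0x0046
state (7b) val=66 bits=0x42 at bit 9: 0x8446
word = 0x8446 → little-endian bytes:
  [0]=0x46  [1]=0x84

46 84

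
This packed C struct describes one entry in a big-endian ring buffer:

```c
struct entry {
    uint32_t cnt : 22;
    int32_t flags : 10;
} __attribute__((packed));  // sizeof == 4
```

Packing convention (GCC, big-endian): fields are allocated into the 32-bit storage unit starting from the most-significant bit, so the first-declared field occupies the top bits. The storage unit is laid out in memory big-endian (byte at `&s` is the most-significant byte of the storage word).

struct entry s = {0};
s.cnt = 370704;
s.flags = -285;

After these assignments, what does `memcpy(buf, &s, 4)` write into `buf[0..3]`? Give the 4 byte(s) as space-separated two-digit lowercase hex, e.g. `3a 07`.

16 a0 42 e3

cnt (22b) val=370704 bits=0x5a810 at bit 10: 0x16a04000
flags (10b) val=-285 bits=0x2e3 at bit 0: 0x16a042e3
word = 0x16a042e3 → big-endian bytes:
  [0]=0x16  [1]=0xa0  [2]=0x42  [3]=0xe3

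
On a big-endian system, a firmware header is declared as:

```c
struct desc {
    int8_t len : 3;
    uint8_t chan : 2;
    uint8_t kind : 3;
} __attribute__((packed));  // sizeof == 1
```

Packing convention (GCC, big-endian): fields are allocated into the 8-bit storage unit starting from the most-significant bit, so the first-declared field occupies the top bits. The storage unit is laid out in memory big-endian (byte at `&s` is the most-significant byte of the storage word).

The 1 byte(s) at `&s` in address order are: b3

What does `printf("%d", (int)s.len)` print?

[0]=0xb3 (big-endian) → word 0xb3
len:3 @ bit 5 → (0xb3>>5)&0x7 = 0x5  ←
chan:2 @ bit 3 → (0xb3>>3)&0x3 = 0x2
kind:3 @ bit 0 → (0xb3>>0)&0x7 = 0x3
len signed 3b, MSB=1: 5 - 8 = -3

-3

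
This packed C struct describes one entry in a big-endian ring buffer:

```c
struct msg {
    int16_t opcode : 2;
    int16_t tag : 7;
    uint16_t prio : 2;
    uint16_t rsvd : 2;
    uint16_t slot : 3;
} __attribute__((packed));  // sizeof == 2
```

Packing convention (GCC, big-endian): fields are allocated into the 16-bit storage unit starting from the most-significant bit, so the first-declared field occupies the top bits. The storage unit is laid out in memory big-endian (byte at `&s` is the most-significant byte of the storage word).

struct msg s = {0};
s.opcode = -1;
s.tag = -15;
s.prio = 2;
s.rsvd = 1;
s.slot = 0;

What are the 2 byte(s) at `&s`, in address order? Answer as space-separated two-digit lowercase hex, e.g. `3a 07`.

f8 c8

opcode:2 = -1 → 0x3 << 14 → word 0xc000
tag:7 = -15 → 0x71 << 7 → word 0xf880
prio:2 = 2 → 0x2 << 5 → word 0xf8c0
rsvd:2 = 1 → 0x1 << 3 → word 0xf8c8
slot:3 = 0 → 0x0 << 0 → word 0xf8c8
word = 0xf8c8 → big-endian bytes:
  [0]=0xf8  [1]=0xc8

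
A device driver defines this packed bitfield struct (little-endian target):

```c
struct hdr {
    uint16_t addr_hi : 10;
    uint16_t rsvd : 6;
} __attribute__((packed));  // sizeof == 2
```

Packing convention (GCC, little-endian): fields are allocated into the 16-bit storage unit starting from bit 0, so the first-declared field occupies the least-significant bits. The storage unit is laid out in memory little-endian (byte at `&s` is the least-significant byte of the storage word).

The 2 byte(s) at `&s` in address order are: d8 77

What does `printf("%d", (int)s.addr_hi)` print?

984

[0]=0xd8 [1]=0x77 (little-endian) → word 0x77d8
addr_hi:10 @ bit 0 → (0x77d8>>0)&0x3ff = 0x3d8  ←
rsvd:6 @ bit 10 → (0x77d8>>10)&0x3f = 0x1d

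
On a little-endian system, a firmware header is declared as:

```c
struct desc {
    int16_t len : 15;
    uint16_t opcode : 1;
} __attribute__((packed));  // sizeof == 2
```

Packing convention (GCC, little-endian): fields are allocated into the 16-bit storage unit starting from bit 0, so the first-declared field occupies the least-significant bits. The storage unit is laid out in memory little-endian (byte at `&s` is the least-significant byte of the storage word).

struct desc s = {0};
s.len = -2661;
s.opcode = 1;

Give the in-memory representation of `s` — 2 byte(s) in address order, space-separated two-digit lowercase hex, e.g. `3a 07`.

9b f5

len (15b) val=-2661 bits=0x759b at bit 0: 0x759b
opcode (1b) val=1 bits=0x1 at bit 15: 0xf59b
word = 0xf59b → little-endian bytes:
  [0]=0x9b  [1]=0xf5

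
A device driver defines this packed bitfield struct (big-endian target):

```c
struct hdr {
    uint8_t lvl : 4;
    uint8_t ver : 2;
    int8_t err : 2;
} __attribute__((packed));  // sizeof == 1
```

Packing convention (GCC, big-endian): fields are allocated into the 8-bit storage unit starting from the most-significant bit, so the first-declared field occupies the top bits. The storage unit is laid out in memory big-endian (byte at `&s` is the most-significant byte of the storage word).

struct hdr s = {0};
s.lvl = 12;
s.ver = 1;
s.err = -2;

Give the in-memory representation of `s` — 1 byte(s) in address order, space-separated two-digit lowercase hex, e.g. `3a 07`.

[4+:4] lvl=12 & 0xf = 0xc; word=0xc0
[2+:2] ver=1 & 0x3 = 0x1; word=0xc4
[0+:2] err=-2 & 0x3 = 0x2; word=0xc6
word = 0xc6 → big-endian bytes:
  [0]=0xc6

c6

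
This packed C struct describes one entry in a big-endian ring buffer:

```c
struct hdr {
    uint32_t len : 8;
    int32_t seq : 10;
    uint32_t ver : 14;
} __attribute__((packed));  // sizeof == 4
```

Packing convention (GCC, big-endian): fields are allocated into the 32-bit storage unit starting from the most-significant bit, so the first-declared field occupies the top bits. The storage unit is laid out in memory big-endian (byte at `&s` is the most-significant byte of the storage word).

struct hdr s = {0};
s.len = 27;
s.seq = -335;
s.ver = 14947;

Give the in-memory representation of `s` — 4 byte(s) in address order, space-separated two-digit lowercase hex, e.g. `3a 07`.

1b ac 7a 63

[24+:8] len=27 & 0xff = 0x1b; word=0x1b000000
[14+:10] seq=-335 & 0x3ff = 0x2b1; word=0x1bac4000
[0+:14] ver=14947 & 0x3fff = 0x3a63; word=0x1bac7a63
word = 0x1bac7a63 → big-endian bytes:
  [0]=0x1b  [1]=0xac  [2]=0x7a  [3]=0x63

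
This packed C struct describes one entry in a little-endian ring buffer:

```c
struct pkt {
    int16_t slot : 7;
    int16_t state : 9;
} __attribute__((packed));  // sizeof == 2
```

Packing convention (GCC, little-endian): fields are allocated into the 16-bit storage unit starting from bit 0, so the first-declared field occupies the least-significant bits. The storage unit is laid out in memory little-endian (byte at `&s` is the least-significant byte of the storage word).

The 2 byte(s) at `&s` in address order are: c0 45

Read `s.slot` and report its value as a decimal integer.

[0]=0xc0 [1]=0x45 (little-endian) → word 0x45c0
slot:7 @ bit 0 → (0x45c0>>0)&0x7f = 0x40  ←
state:9 @ bit 7 → (0x45c0>>7)&0x1ff = 0x8b
slot signed 7b, MSB=1: 64 - 128 = -64

-64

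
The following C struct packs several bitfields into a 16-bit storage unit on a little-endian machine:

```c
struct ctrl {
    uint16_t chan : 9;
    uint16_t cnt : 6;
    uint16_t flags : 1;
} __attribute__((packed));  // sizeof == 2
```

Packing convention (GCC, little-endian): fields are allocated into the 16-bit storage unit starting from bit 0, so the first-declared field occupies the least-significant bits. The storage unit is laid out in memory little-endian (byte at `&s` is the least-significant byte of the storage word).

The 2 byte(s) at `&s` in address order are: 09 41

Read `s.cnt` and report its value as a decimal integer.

[0]=0x09 [1]=0x41 (little-endian) → word 0x4109
chan [0+:9] = (word>>0) & 0x1ff = 265
cnt [9+:6] = (word>>9) & 0x3f = 32  ←
flags [15+:1] = (word>>15) & 0x1 = 0

32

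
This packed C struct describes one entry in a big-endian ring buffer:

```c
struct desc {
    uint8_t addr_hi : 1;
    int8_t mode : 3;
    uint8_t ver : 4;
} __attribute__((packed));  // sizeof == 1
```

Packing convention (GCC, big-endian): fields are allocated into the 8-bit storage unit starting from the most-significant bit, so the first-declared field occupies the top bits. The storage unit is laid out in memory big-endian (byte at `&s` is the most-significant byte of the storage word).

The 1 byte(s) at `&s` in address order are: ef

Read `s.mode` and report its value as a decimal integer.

[0]=0xef (big-endian) → word 0xef
addr_hi [7+:1] = (word>>7) & 0x1 = 1
mode [4+:3] = (word>>4) & 0x7 = 6  ←
ver [0+:4] = (word>>0) & 0xf = 15
mode signed 3b, MSB=1: 6 - 8 = -2

-2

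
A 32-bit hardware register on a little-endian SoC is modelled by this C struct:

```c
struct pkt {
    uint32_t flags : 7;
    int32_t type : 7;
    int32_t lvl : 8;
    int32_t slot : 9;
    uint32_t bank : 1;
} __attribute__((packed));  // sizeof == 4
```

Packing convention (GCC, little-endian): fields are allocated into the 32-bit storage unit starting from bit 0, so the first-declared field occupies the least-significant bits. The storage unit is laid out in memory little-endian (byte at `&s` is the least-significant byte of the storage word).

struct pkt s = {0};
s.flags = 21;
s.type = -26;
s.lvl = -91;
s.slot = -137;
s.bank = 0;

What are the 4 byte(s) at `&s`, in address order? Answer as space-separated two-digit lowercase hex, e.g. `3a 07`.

15 73 e9 5d

flags (7b) val=21 bits=0x15 at bit 0: 0x00000015
type (7b) val=-26 bits=0x66 at bit 7: 0x00003315
lvl (8b) val=-91 bits=0xa5 at bit 14: 0x00297315
slot (9b) val=-137 bits=0x177 at bit 22: 0x5de97315
bank (1b) val=0 bits=0x0 at bit 31: 0x5de97315
word = 0x5de97315 → little-endian bytes:
  [0]=0x15  [1]=0x73  [2]=0xe9  [3]=0x5d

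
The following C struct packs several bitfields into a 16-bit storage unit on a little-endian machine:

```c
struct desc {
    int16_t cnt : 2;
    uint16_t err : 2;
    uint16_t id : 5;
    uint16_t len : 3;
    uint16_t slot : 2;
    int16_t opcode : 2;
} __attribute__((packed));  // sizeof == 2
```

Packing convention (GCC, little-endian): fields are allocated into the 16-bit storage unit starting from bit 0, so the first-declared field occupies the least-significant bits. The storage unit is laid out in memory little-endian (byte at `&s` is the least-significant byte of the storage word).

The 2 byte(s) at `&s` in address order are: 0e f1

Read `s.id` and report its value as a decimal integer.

[0]=0x0e [1]=0xf1 (little-endian) → word 0xf10e
cnt [0+:2] = (word>>0) & 0x3 = 2
err [2+:2] = (word>>2) & 0x3 = 3
id [4+:5] = (word>>4) & 0x1f = 16  ←
len [9+:3] = (word>>9) & 0x7 = 0
slot [12+:2] = (word>>12) & 0x3 = 3
opcode [14+:2] = (word>>14) & 0x3 = 3

16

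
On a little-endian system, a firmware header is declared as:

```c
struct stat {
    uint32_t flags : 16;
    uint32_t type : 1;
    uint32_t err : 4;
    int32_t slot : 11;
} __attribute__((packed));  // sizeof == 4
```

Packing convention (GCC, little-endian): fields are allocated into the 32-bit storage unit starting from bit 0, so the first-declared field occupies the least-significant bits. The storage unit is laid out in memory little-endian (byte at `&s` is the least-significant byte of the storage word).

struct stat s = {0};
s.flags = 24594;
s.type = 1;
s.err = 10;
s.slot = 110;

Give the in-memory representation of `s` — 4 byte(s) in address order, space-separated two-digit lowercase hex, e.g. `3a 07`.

flags (16b) val=24594 bits=0x6012 at bit 0: 0x00006012
type (1b) val=1 bits=0x1 at bit 16: 0x00016012
err (4b) val=10 bits=0xa at bit 17: 0x00156012
slot (11b) val=110 bits=0x6e at bit 21: 0x0dd56012
word = 0x0dd56012 → little-endian bytes:
  [0]=0x12  [1]=0x60  [2]=0xd5  [3]=0x0d

12 60 d5 0d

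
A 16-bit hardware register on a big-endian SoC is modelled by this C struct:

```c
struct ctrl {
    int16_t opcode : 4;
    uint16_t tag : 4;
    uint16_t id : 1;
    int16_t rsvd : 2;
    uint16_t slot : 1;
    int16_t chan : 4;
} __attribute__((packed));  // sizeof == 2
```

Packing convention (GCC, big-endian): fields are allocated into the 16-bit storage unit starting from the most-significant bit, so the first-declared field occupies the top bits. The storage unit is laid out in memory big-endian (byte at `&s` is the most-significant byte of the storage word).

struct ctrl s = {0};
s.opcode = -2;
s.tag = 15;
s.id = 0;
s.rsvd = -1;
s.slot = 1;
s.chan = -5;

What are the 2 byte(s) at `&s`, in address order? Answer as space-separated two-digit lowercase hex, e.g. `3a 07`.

ef 7b

opcode:4 = -2 → 0xe << 12 → word 0xe000
tag:4 = 15 → 0xf << 8 → word 0xef00
id:1 = 0 → 0x0 << 7 → word 0xef00
rsvd:2 = -1 → 0x3 << 5 → word 0xef60
slot:1 = 1 → 0x1 << 4 → word 0xef70
chan:4 = -5 → 0xb << 0 → word 0xef7b
word = 0xef7b → big-endian bytes:
  [0]=0xef  [1]=0x7b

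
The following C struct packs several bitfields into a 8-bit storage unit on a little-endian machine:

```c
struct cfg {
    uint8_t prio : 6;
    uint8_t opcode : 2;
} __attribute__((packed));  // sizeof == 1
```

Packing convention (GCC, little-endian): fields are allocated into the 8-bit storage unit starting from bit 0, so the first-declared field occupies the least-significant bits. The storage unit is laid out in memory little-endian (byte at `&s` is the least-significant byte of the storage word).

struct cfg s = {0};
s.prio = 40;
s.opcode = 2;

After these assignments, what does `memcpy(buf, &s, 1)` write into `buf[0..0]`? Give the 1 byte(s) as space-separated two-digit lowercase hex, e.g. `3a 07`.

[0+:6] prio=40 & 0x3f = 0x28; word=0x28
[6+:2] opcode=2 & 0x3 = 0x2; word=0xa8
word = 0xa8 → little-endian bytes:
  [0]=0xa8

a8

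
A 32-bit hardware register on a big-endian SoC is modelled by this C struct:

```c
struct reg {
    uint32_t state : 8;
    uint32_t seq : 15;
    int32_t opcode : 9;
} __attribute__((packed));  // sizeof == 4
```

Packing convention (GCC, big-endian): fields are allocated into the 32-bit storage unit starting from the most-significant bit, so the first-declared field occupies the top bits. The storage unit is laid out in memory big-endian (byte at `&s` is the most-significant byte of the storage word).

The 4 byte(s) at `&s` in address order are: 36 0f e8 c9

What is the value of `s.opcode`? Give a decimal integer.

[0]=0x36 [1]=0x0f [2]=0xe8 [3]=0xc9 (big-endian) → word 0x360fe8c9
state:8 @ bit 24 → (0x360fe8c9>>24)&0xff = 0x36
seq:15 @ bit 9 → (0x360fe8c9>>9)&0x7fff = 0x7f4
opcode:9 @ bit 0 → (0x360fe8c9>>0)&0x1ff = 0xc9  ←
opcode signed 9b, MSB=0: value = 201

201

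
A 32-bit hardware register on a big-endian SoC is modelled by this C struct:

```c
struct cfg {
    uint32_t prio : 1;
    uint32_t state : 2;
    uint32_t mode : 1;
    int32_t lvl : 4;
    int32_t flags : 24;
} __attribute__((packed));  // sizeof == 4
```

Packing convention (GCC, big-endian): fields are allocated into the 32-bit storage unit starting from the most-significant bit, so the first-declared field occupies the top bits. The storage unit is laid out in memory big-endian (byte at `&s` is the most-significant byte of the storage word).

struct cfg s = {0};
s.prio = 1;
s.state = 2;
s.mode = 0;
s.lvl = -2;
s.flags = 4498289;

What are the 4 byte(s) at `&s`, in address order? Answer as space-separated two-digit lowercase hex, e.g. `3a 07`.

prio (1b) val=1 bits=0x1 at bit 31: 0x80000000
state (2b) val=2 bits=0x2 at bit 29: 0xc0000000
mode (1b) val=0 bits=0x0 at bit 28: 0xc0000000
lvl (4b) val=-2 bits=0xe at bit 24: 0xce000000
flags (24b) val=4498289 bits=0x44a371 at bit 0: 0xce44a371
word = 0xce44a371 → big-endian bytes:
  [0]=0xce  [1]=0x44  [2]=0xa3  [3]=0x71

ce 44 a3 71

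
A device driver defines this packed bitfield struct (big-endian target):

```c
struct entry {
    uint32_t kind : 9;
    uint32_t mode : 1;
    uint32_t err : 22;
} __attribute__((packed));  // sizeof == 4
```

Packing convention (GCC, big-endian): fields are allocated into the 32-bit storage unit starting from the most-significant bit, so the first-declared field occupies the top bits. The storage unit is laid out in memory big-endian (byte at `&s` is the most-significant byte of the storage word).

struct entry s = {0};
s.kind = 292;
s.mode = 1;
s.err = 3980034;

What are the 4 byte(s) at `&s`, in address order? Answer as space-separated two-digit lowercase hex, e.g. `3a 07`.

[23+:9] kind=292 & 0x1ff = 0x124; word=0x92000000
[22+:1] mode=1 & 0x1 = 0x1; word=0x92400000
[0+:22] err=3980034 & 0x3fffff = 0x3cbb02; word=0x927cbb02
word = 0x927cbb02 → big-endian bytes:
  [0]=0x92  [1]=0x7c  [2]=0xbb  [3]=0x02

92 7c bb 02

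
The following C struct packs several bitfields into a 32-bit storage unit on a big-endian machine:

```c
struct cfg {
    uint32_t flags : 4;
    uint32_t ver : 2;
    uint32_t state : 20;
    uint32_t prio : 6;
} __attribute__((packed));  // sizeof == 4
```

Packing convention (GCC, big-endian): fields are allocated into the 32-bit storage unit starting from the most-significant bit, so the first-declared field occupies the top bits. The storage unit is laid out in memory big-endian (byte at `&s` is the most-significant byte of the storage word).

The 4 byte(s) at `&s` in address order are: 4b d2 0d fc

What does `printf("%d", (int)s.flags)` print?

[0]=0x4b [1]=0xd2 [2]=0x0d [3]=0xfc (big-endian) → word 0x4bd20dfc
flags:4 @ bit 28 → (0x4bd20dfc>>28)&0xf = 0x4  ←
ver:2 @ bit 26 → (0x4bd20dfc>>26)&0x3 = 0x2
state:20 @ bit 6 → (0x4bd20dfc>>6)&0xfffff = 0xf4837
prio:6 @ bit 0 → (0x4bd20dfc>>0)&0x3f = 0x3c

4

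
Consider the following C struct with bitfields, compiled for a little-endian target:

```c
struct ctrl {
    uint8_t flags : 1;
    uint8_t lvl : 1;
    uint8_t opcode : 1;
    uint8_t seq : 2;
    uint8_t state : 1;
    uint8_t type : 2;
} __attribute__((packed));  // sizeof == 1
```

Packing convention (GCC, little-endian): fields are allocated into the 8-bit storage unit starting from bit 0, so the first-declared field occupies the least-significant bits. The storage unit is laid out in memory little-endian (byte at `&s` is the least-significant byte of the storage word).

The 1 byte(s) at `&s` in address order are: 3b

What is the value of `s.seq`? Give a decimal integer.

[0]=0x3b (little-endian) → word 0x3b
flags:1 @ bit 0 → (0x3b>>0)&0x1 = 0x1
lvl:1 @ bit 1 → (0x3b>>1)&0x1 = 0x1
opcode:1 @ bit 2 → (0x3b>>2)&0x1 = 0x0
seq:2 @ bit 3 → (0x3b>>3)&0x3 = 0x3  ←
state:1 @ bit 5 → (0x3b>>5)&0x1 = 0x1
type:2 @ bit 6 → (0x3b>>6)&0x3 = 0x0

3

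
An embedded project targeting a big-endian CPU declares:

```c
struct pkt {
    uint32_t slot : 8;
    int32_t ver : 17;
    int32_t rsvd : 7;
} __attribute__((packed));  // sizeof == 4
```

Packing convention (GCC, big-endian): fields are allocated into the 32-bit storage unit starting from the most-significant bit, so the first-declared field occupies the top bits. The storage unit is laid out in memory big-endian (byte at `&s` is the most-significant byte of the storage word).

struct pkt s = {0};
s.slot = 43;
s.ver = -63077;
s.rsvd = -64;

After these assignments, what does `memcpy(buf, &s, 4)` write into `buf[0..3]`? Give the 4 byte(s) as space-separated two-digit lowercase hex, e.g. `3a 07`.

2b 84 cd c0

slot (8b) val=43 bits=0x2b at bit 24: 0x2b000000
ver (17b) val=-63077 bits=0x1099b at bit 7: 0x2b84cd80
rsvd (7b) val=-64 bits=0x40 at bit 0: 0x2b84cdc0
word = 0x2b84cdc0 → big-endian bytes:
  [0]=0x2b  [1]=0x84  [2]=0xcd  [3]=0xc0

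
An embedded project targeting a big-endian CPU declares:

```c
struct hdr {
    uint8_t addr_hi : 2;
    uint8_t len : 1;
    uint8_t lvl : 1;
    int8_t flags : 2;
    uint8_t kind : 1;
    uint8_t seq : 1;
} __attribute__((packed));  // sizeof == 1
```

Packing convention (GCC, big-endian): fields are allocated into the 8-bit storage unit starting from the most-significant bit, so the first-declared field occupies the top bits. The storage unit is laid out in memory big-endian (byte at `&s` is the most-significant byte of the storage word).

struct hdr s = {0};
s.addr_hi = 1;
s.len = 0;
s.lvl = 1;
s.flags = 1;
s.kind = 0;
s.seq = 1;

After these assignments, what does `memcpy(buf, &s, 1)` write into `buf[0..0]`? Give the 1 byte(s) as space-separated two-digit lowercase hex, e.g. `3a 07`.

addr_hi (2b) val=1 bits=0x1 at bit 6: 0x40
len (1b) val=0 bits=0x0 at bit 5: 0x40
lvl (1b) val=1 bits=0x1 at bit 4: 0x50
flags (2b) val=1 bits=0x1 at bit 2: 0x54
kind (1b) val=0 bits=0x0 at bit 1: 0x54
seq (1b) val=1 bits=0x1 at bit 0: 0x55
word = 0x55 → big-endian bytes:
  [0]=0x55

55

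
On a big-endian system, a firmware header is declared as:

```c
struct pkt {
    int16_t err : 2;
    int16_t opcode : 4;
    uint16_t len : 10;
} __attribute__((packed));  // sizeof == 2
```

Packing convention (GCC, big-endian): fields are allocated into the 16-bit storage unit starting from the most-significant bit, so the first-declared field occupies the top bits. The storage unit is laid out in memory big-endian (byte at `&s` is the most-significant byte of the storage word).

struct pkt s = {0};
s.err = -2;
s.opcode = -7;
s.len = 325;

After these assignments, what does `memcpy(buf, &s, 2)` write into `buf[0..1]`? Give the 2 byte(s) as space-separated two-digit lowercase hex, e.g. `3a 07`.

err:2 = -2 → 0x2 << 14 → word 0x8000
opcode:4 = -7 → 0x9 << 10 → word 0xa400
len:10 = 325 → 0x145 << 0 → word 0xa545
word = 0xa545 → big-endian bytes:
  [0]=0xa5  [1]=0x45

a5 45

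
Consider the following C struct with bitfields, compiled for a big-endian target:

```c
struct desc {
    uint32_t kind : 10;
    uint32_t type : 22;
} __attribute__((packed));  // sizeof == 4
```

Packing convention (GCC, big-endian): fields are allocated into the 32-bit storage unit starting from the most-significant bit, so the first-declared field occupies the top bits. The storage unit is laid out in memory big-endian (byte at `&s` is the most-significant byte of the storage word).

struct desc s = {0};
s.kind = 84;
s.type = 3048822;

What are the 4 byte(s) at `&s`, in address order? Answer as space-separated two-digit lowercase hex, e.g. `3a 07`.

15 2e 85 76

kind (10b) val=84 bits=0x54 at bit 22: 0x15000000
type (22b) val=3048822 bits=0x2e8576 at bit 0: 0x152e8576
word = 0x152e8576 → big-endian bytes:
  [0]=0x15  [1]=0x2e  [2]=0x85  [3]=0x76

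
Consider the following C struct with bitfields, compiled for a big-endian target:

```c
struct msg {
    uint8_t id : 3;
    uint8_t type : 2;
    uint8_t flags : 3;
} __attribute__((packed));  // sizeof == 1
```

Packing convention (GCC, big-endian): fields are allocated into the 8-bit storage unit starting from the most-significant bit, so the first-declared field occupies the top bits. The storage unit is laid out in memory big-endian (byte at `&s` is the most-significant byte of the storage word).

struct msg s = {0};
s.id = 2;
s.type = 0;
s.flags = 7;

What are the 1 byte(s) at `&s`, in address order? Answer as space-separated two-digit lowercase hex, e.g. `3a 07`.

id (3b) val=2 bits=0x2 at bit 5: 0x40
type (2b) val=0 bits=0x0 at bit 3: 0x40
flags (3b) val=7 bits=0x7 at bit 0: 0x47
word = 0x47 → big-endian bytes:
  [0]=0x47

47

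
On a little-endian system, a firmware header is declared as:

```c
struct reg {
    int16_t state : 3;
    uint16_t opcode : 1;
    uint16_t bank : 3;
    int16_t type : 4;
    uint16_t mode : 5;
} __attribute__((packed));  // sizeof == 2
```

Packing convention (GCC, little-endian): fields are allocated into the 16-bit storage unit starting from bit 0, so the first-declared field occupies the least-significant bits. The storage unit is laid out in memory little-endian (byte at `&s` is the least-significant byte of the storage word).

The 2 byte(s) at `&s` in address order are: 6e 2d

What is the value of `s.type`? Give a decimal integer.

[0]=0x6e [1]=0x2d (little-endian) → word 0x2d6e
state:3 @ bit 0 → (0x2d6e>>0)&0x7 = 0x6
opcode:1 @ bit 3 → (0x2d6e>>3)&0x1 = 0x1
bank:3 @ bit 4 → (0x2d6e>>4)&0x7 = 0x6
type:4 @ bit 7 → (0x2d6e>>7)&0xf = 0xa  ←
mode:5 @ bit 11 → (0x2d6e>>11)&0x1f = 0x5
type signed 4b, MSB=1: 10 - 16 = -6

-6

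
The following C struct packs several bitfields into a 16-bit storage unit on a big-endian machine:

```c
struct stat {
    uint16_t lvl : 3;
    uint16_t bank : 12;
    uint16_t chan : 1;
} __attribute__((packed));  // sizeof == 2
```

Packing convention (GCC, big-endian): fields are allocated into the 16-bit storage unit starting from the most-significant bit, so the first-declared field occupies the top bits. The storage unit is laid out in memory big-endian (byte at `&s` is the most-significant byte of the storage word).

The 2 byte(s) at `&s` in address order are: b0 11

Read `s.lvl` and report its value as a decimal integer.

[0]=0xb0 [1]=0x11 (big-endian) → word 0xb011
lvl:3 @ bit 13 → (0xb011>>13)&0x7 = 0x5  ←
bank:12 @ bit 1 → (0xb011>>1)&0xfff = 0x808
chan:1 @ bit 0 → (0xb011>>0)&0x1 = 0x1

5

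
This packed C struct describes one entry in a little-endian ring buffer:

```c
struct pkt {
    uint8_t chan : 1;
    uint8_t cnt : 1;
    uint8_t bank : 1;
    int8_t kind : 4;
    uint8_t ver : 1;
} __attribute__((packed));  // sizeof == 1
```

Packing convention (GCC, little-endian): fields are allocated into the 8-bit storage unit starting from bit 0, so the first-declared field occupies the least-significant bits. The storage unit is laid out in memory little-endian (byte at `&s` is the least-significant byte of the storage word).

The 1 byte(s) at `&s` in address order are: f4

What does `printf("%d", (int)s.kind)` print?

[0]=0xf4 (little-endian) → word 0xf4
chan:1 @ bit 0 → (0xf4>>0)&0x1 = 0x0
cnt:1 @ bit 1 → (0xf4>>1)&0x1 = 0x0
bank:1 @ bit 2 → (0xf4>>2)&0x1 = 0x1
kind:4 @ bit 3 → (0xf4>>3)&0xf = 0xe  ←
ver:1 @ bit 7 → (0xf4>>7)&0x1 = 0x1
kind signed 4b, MSB=1: 14 - 16 = -2

-2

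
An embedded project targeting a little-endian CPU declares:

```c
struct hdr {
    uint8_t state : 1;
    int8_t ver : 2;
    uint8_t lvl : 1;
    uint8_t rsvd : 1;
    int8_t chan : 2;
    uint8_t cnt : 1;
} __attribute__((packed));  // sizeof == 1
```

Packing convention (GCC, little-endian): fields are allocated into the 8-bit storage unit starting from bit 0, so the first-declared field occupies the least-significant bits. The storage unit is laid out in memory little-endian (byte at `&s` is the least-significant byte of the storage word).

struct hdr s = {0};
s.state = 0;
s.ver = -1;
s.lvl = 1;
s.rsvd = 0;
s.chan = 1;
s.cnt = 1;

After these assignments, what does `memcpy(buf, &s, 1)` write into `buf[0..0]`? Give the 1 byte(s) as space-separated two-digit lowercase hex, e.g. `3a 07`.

[0+:1] state=0 & 0x1 = 0x0; word=0x00
[1+:2] ver=-1 & 0x3 = 0x3; word=0x06
[3+:1] lvl=1 & 0x1 = 0x1; word=0x0e
[4+:1] rsvd=0 & 0x1 = 0x0; word=0x0e
[5+:2] chan=1 & 0x3 = 0x1; word=0x2e
[7+:1] cnt=1 & 0x1 = 0x1; word=0xae
word = 0xae → little-endian bytes:
  [0]=0xae

ae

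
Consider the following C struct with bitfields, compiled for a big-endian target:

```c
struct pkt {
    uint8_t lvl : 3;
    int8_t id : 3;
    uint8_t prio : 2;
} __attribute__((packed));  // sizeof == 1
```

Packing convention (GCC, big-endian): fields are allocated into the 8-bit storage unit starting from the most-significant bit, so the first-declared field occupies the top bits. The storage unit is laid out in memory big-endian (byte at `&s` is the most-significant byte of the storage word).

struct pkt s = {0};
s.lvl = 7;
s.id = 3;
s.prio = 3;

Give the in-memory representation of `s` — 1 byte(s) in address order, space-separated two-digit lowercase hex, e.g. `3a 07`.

ef

lvl (3b) val=7 bits=0x7 at bit 5: 0xe0
id (3b) val=3 bits=0x3 at bit 2: 0xec
prio (2b) val=3 bits=0x3 at bit 0: 0xef
word = 0xef → big-endian bytes:
  [0]=0xef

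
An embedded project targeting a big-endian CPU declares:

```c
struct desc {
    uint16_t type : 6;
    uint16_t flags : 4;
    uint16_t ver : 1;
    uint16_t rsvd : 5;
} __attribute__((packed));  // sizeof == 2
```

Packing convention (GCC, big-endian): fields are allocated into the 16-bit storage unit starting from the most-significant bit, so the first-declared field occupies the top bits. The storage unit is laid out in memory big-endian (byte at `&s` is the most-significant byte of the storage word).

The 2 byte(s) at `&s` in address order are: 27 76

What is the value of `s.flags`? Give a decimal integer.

[0]=0x27 [1]=0x76 (big-endian) → word 0x2776
type:6 @ bit 10 → (0x2776>>10)&0x3f = 0x9
flags:4 @ bit 6 → (0x2776>>6)&0xf = 0xd  ←
ver:1 @ bit 5 → (0x2776>>5)&0x1 = 0x1
rsvd:5 @ bit 0 → (0x2776>>0)&0x1f = 0x16

13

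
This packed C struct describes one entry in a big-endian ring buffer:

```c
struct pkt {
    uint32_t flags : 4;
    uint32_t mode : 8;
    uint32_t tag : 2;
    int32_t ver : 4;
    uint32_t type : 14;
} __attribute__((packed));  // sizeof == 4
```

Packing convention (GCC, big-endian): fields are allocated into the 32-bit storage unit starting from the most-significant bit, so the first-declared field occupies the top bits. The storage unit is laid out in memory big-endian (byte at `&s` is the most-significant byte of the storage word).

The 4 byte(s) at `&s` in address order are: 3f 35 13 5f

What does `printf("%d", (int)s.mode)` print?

[0]=0x3f [1]=0x35 [2]=0x13 [3]=0x5f (big-endian) → word 0x3f35135f
flags:4 @ bit 28 → (0x3f35135f>>28)&0xf = 0x3
mode:8 @ bit 20 → (0x3f35135f>>20)&0xff = 0xf3  ←
tag:2 @ bit 18 → (0x3f35135f>>18)&0x3 = 0x1
ver:4 @ bit 14 → (0x3f35135f>>14)&0xf = 0x4
type:14 @ bit 0 → (0x3f35135f>>0)&0x3fff = 0x135f

243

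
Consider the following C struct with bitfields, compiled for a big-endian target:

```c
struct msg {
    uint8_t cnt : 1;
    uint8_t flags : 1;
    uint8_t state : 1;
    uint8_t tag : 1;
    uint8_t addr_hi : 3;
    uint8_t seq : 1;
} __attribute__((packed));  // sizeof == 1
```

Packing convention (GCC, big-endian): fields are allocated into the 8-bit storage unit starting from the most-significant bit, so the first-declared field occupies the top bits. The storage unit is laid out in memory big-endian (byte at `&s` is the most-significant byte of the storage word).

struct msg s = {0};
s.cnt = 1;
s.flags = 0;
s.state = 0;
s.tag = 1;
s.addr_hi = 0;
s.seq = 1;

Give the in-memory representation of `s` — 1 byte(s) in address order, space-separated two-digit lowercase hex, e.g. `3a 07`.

[7+:1] cnt=1 & 0x1 = 0x1; word=0x80
[6+:1] flags=0 & 0x1 = 0x0; word=0x80
[5+:1] state=0 & 0x1 = 0x0; word=0x80
[4+:1] tag=1 & 0x1 = 0x1; word=0x90
[1+:3] addr_hi=0 & 0x7 = 0x0; word=0x90
[0+:1] seq=1 & 0x1 = 0x1; word=0x91
word = 0x91 → big-endian bytes:
  [0]=0x91

91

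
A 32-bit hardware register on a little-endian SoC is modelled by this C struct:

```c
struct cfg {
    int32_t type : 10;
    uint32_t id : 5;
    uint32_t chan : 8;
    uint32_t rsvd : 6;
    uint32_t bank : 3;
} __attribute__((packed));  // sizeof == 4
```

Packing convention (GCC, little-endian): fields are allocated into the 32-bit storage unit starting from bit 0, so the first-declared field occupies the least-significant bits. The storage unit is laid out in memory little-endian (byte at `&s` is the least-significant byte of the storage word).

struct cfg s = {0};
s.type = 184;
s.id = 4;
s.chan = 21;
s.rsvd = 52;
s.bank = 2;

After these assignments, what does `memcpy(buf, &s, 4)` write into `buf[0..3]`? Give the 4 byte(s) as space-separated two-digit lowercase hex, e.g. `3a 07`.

b8 90 0a 5a

type (10b) val=184 bits=0xb8 at bit 0: 0x000000b8
id (5b) val=4 bits=0x4 at bit 10: 0x000010b8
chan (8b) val=21 bits=0x15 at bit 15: 0x000a90b8
rsvd (6b) val=52 bits=0x34 at bit 23: 0x1a0a90b8
bank (3b) val=2 bits=0x2 at bit 29: 0x5a0a90b8
word = 0x5a0a90b8 → little-endian bytes:
  [0]=0xb8  [1]=0x90  [2]=0x0a  [3]=0x5a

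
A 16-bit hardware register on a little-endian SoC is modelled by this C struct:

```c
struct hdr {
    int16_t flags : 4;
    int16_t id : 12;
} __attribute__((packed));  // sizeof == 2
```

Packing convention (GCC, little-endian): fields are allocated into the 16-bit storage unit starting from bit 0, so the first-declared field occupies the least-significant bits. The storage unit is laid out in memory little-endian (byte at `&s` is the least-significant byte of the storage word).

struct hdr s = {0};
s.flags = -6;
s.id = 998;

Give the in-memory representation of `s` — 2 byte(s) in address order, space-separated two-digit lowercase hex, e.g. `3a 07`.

6a 3e

flags (4b) val=-6 bits=0xa at bit 0: 0x000a
id (12b) val=998 bits=0x3e6 at bit 4: 0x3e6a
word = 0x3e6a → little-endian bytes:
  [0]=0x6a  [1]=0x3e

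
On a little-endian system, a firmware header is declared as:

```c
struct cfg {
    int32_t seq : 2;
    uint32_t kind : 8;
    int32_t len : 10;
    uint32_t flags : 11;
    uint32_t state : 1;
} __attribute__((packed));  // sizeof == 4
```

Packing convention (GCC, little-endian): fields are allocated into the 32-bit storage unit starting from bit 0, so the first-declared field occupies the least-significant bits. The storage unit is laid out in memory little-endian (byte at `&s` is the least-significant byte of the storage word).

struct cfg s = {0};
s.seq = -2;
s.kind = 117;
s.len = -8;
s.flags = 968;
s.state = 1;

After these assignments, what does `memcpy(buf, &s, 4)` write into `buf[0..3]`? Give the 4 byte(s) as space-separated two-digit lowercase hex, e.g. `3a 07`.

seq:2 = -2 → 0x2 << 0 → word 0x00000002
kind:8 = 117 → 0x75 << 2 → word 0x000001d6
len:10 = -8 → 0x3f8 << 10 → word 0x000fe1d6
flags:11 = 968 → 0x3c8 << 20 → word 0x3c8fe1d6
state:1 = 1 → 0x1 << 31 → word 0xbc8fe1d6
word = 0xbc8fe1d6 → little-endian bytes:
  [0]=0xd6  [1]=0xe1  [2]=0x8f  [3]=0xbc

d6 e1 8f bc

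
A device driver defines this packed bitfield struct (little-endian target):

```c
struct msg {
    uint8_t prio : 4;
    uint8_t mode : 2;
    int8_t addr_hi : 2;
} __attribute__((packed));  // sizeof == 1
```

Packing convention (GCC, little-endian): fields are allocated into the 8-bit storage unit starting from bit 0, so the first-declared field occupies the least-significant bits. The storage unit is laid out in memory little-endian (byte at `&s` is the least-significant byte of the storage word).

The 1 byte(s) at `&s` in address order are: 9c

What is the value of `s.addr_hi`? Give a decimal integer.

[0]=0x9c (little-endian) → word 0x9c
prio [0+:4] = (word>>0) & 0xf = 12
mode [4+:2] = (word>>4) & 0x3 = 1
addr_hi [6+:2] = (word>>6) & 0x3 = 2  ←
addr_hi signed 2b, MSB=1: 2 - 4 = -2

-2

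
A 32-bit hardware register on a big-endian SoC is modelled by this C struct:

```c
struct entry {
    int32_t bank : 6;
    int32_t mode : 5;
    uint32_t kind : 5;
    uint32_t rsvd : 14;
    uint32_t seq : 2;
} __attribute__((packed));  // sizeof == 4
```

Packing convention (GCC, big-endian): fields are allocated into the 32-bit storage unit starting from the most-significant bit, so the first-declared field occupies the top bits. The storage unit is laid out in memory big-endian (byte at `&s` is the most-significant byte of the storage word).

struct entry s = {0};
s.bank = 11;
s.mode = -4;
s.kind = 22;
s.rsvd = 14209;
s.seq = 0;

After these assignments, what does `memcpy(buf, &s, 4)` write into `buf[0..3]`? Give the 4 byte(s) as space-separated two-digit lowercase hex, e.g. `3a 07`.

[26+:6] bank=11 & 0x3f = 0xb; word=0x2c000000
[21+:5] mode=-4 & 0x1f = 0x1c; word=0x2f800000
[16+:5] kind=22 & 0x1f = 0x16; word=0x2f960000
[2+:14] rsvd=14209 & 0x3fff = 0x3781; word=0x2f96de04
[0+:2] seq=0 & 0x3 = 0x0; word=0x2f96de04
word = 0x2f96de04 → big-endian bytes:
  [0]=0x2f  [1]=0x96  [2]=0xde  [3]=0x04

2f 96 de 04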